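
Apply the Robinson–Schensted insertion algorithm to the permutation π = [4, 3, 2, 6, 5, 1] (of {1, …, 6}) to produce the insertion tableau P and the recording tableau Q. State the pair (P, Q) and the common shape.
P = [1, 5] / [2, 6] / [3] / [4];  Q = [1, 4] / [2, 5] / [3] / [6];  common shape = (2, 2, 1, 1)

Row-insert the values π_1, π_2, … into P one at a time, bumping the leftmost entry strictly greater than the inserted value down to the next row. The recording tableau Q records, in position (i, j), the step at which that cell was added to P.
  Insert 4 (step 1): P = [4];  Q = [1]
  Insert 3 (step 2): P = [3] / [4];  Q = [1] / [2]
  Insert 2 (step 3): P = [2] / [3] / [4];  Q = [1] / [2] / [3]
  Insert 6 (step 4): P = [2, 6] / [3] / [4];  Q = [1, 4] / [2] / [3]
  Insert 5 (step 5): P = [2, 5] / [3, 6] / [4];  Q = [1, 4] / [2, 5] / [3]
  Insert 1 (step 6): P = [1, 5] / [2, 6] / [3] / [4];  Q = [1, 4] / [2, 5] / [3] / [6]
Final shape: (2, 2, 1, 1).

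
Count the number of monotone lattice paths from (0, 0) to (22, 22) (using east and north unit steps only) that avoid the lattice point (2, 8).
Number of paths = 2041460059920

Total paths from (0, 0) to (22, 22): C(44, 22) = 2104098963720. Paths through (2, 8): (paths (0, 0) → (2, 8)) × (paths (2, 8) → (22, 22)) = C(10, 2) · C(34, 20) = 45 · 1391975640 = 62638903800. Avoidance count = 2104098963720 − 62638903800 = 2041460059920.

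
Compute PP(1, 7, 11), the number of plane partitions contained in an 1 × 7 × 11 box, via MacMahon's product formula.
PP(1, 7, 11) = 31824

Evaluate the triple product over i = 1..1, j = 1..7, k = 1..11. The factors are (2/1) · (3/2) · (4/3) · (5/4) · (6/5) · (7/6) · (8/7) · (9/8) · … (77 factors total). The numerators and denominators telescope so the product is an integer; carrying out the multiplication exactly gives PP(1, 7, 11) = 31824.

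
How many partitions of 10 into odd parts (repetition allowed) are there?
p_odd(10) = 10

Partitions of 10 using only odd parts 1, 3, 5, …: 9+1, 7+3, 7+1+1+1, 5+5, 5+3+1+1, 5+1+1+1+1+1, 3+3+3+1, 3+3+1+1+1+1, 3+1+1+1+1+1+1+1, 1+1+1+1+1+1+1+1+1+1. There are 10. (Euler: this equals q(10), the number of distinct-part partitions.)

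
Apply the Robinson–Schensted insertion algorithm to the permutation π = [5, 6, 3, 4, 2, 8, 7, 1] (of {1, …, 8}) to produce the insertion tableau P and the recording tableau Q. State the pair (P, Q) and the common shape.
P = [1, 4, 7] / [2, 6, 8] / [3] / [5];  Q = [1, 2, 6] / [3, 4, 7] / [5] / [8];  common shape = (3, 3, 1, 1)

Row-insert the values π_1, π_2, … into P one at a time, bumping the leftmost entry strictly greater than the inserted value down to the next row. The recording tableau Q records, in position (i, j), the step at which that cell was added to P.
  Insert 5 (step 1): P = [5];  Q = [1]
  Insert 6 (step 2): P = [5, 6];  Q = [1, 2]
  Insert 3 (step 3): P = [3, 6] / [5];  Q = [1, 2] / [3]
  Insert 4 (step 4): P = [3, 4] / [5, 6];  Q = [1, 2] / [3, 4]
  Insert 2 (step 5): P = [2, 4] / [3, 6] / [5];  Q = [1, 2] / [3, 4] / [5]
  Insert 8 (step 6): P = [2, 4, 8] / [3, 6] / [5];  Q = [1, 2, 6] / [3, 4] / [5]
  Insert 7 (step 7): P = [2, 4, 7] / [3, 6, 8] / [5];  Q = [1, 2, 6] / [3, 4, 7] / [5]
  Insert 1 (step 8): P = [1, 4, 7] / [2, 6, 8] / [3] / [5];  Q = [1, 2, 6] / [3, 4, 7] / [5] / [8]
Final shape: (3, 3, 1, 1).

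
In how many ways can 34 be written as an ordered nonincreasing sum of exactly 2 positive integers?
p(34, 2 parts) = 17

Partitions of n into exactly k parts are in bijection with partitions of n − k into at most k parts (subtract 1 from each part). So p(34, exactly 2) = p(32, parts ≤ 2). Computing via the recurrence p(m, j) = p(m, j−1) + p(m−j, j) gives 17.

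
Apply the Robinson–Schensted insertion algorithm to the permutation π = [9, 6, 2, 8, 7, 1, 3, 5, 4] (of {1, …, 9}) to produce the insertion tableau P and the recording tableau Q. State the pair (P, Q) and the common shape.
P = [1, 3, 4] / [2, 5] / [6, 7] / [8] / [9];  Q = [1, 4, 8] / [2, 5] / [3, 7] / [6] / [9];  common shape = (3, 2, 2, 1, 1)

Row-insert the values π_1, π_2, … into P one at a time, bumping the leftmost entry strictly greater than the inserted value down to the next row. The recording tableau Q records, in position (i, j), the step at which that cell was added to P.
  Insert 9 (step 1): P = [9];  Q = [1]
  Insert 6 (step 2): P = [6] / [9];  Q = [1] / [2]
  Insert 2 (step 3): P = [2] / [6] / [9];  Q = [1] / [2] / [3]
  Insert 8 (step 4): P = [2, 8] / [6] / [9];  Q = [1, 4] / [2] / [3]
  Insert 7 (step 5): P = [2, 7] / [6, 8] / [9];  Q = [1, 4] / [2, 5] / [3]
  Insert 1 (step 6): P = [1, 7] / [2, 8] / [6] / [9];  Q = [1, 4] / [2, 5] / [3] / [6]
  Insert 3 (step 7): P = [1, 3] / [2, 7] / [6, 8] / [9];  Q = [1, 4] / [2, 5] / [3, 7] / [6]
  Insert 5 (step 8): P = [1, 3, 5] / [2, 7] / [6, 8] / [9];  Q = [1, 4, 8] / [2, 5] / [3, 7] / [6]
  Insert 4 (step 9): P = [1, 3, 4] / [2, 5] / [6, 7] / [8] / [9];  Q = [1, 4, 8] / [2, 5] / [3, 7] / [6] / [9]
Final shape: (3, 2, 2, 1, 1).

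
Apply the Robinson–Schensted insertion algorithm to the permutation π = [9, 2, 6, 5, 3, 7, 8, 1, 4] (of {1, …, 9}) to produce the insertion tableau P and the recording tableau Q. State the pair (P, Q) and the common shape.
P = [1, 3, 4, 8] / [2, 7] / [5] / [6] / [9];  Q = [1, 3, 6, 7] / [2, 9] / [4] / [5] / [8];  common shape = (4, 2, 1, 1, 1)

Row-insert the values π_1, π_2, … into P one at a time, bumping the leftmost entry strictly greater than the inserted value down to the next row. The recording tableau Q records, in position (i, j), the step at which that cell was added to P.
  Insert 9 (step 1): P = [9];  Q = [1]
  Insert 2 (step 2): P = [2] / [9];  Q = [1] / [2]
  Insert 6 (step 3): P = [2, 6] / [9];  Q = [1, 3] / [2]
  Insert 5 (step 4): P = [2, 5] / [6] / [9];  Q = [1, 3] / [2] / [4]
  Insert 3 (step 5): P = [2, 3] / [5] / [6] / [9];  Q = [1, 3] / [2] / [4] / [5]
  Insert 7 (step 6): P = [2, 3, 7] / [5] / [6] / [9];  Q = [1, 3, 6] / [2] / [4] / [5]
  Insert 8 (step 7): P = [2, 3, 7, 8] / [5] / [6] / [9];  Q = [1, 3, 6, 7] / [2] / [4] / [5]
  Insert 1 (step 8): P = [1, 3, 7, 8] / [2] / [5] / [6] / [9];  Q = [1, 3, 6, 7] / [2] / [4] / [5] / [8]
  Insert 4 (step 9): P = [1, 3, 4, 8] / [2, 7] / [5] / [6] / [9];  Q = [1, 3, 6, 7] / [2, 9] / [4] / [5] / [8]
Final shape: (4, 2, 1, 1, 1).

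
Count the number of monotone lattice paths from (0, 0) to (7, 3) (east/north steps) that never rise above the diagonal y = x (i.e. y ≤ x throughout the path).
Number of paths = 75

By the reflection principle (André's argument), the number of monotone paths to (7, 3) with n ≤ m that never go above y = x is C(10, 7) − C(10, 8) = 120 − 45 = 75.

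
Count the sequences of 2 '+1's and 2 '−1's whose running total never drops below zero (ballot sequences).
C_2 = 2

These ballot sequences are counted by the Catalan number C_n = (1/(n + 1)) · C(2n, n). For n = 2: C_2 = (1/3) · C(4, 2) = 6/3 = 2.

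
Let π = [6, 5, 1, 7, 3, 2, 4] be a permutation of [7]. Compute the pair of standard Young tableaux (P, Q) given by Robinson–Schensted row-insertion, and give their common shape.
P = [1, 2, 4] / [3, 7] / [5] / [6];  Q = [1, 4, 7] / [2, 5] / [3] / [6];  common shape = (3, 2, 1, 1)

Row-insert the values π_1, π_2, … into P one at a time, bumping the leftmost entry strictly greater than the inserted value down to the next row. The recording tableau Q records, in position (i, j), the step at which that cell was added to P.
  Insert 6 (step 1): P = [6];  Q = [1]
  Insert 5 (step 2): P = [5] / [6];  Q = [1] / [2]
  Insert 1 (step 3): P = [1] / [5] / [6];  Q = [1] / [2] / [3]
  Insert 7 (step 4): P = [1, 7] / [5] / [6];  Q = [1, 4] / [2] / [3]
  Insert 3 (step 5): P = [1, 3] / [5, 7] / [6];  Q = [1, 4] / [2, 5] / [3]
  Insert 2 (step 6): P = [1, 2] / [3, 7] / [5] / [6];  Q = [1, 4] / [2, 5] / [3] / [6]
  Insert 4 (step 7): P = [1, 2, 4] / [3, 7] / [5] / [6];  Q = [1, 4, 7] / [2, 5] / [3] / [6]
Final shape: (3, 2, 1, 1).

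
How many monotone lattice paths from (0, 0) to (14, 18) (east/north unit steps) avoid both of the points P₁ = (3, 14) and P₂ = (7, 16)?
Number of paths = 462048948

Inclusion–exclusion. Total paths: C(32, 14) = 471435600. Through P₁: C(17, 3)·C(15, 11) = 928200. Through P₂: C(23, 7)·C(9, 7) = 8825652. Since P₁ is strictly southwest of P₂, a monotone path through both must visit P₁ then P₂; paths through both = C(17, 3)·C(6, 4)·C(9, 7) = 367200. Avoid both = 471435600 − 928200 − 8825652 + 367200 = 462048948.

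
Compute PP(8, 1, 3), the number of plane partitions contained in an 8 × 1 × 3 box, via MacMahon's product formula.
PP(8, 1, 3) = 165

Evaluate the triple product over i = 1..8, j = 1..1, k = 1..3. The factors are (2/1) · (3/2) · (4/3) · (3/2) · (4/3) · (5/4) · (4/3) · (5/4) · … (24 factors total). The numerators and denominators telescope so the product is an integer; carrying out the multiplication exactly gives PP(8, 1, 3) = 165.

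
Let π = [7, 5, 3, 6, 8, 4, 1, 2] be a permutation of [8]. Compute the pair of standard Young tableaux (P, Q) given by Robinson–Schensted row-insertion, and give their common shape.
P = [1, 2, 8] / [3, 4] / [5, 6] / [7];  Q = [1, 4, 5] / [2, 6] / [3, 8] / [7];  common shape = (3, 2, 2, 1)

Row-insert the values π_1, π_2, … into P one at a time, bumping the leftmost entry strictly greater than the inserted value down to the next row. The recording tableau Q records, in position (i, j), the step at which that cell was added to P.
  Insert 7 (step 1): P = [7];  Q = [1]
  Insert 5 (step 2): P = [5] / [7];  Q = [1] / [2]
  Insert 3 (step 3): P = [3] / [5] / [7];  Q = [1] / [2] / [3]
  Insert 6 (step 4): P = [3, 6] / [5] / [7];  Q = [1, 4] / [2] / [3]
  Insert 8 (step 5): P = [3, 6, 8] / [5] / [7];  Q = [1, 4, 5] / [2] / [3]
  Insert 4 (step 6): P = [3, 4, 8] / [5, 6] / [7];  Q = [1, 4, 5] / [2, 6] / [3]
  Insert 1 (step 7): P = [1, 4, 8] / [3, 6] / [5] / [7];  Q = [1, 4, 5] / [2, 6] / [3] / [7]
  Insert 2 (step 8): P = [1, 2, 8] / [3, 4] / [5, 6] / [7];  Q = [1, 4, 5] / [2, 6] / [3, 8] / [7]
Final shape: (3, 2, 2, 1).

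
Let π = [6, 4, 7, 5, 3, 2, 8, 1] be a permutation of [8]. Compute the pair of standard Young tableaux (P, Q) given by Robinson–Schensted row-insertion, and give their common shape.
P = [1, 5, 8] / [2, 7] / [3] / [4] / [6];  Q = [1, 3, 7] / [2, 4] / [5] / [6] / [8];  common shape = (3, 2, 1, 1, 1)

Row-insert the values π_1, π_2, … into P one at a time, bumping the leftmost entry strictly greater than the inserted value down to the next row. The recording tableau Q records, in position (i, j), the step at which that cell was added to P.
  Insert 6 (step 1): P = [6];  Q = [1]
  Insert 4 (step 2): P = [4] / [6];  Q = [1] / [2]
  Insert 7 (step 3): P = [4, 7] / [6];  Q = [1, 3] / [2]
  Insert 5 (step 4): P = [4, 5] / [6, 7];  Q = [1, 3] / [2, 4]
  Insert 3 (step 5): P = [3, 5] / [4, 7] / [6];  Q = [1, 3] / [2, 4] / [5]
  Insert 2 (step 6): P = [2, 5] / [3, 7] / [4] / [6];  Q = [1, 3] / [2, 4] / [5] / [6]
  Insert 8 (step 7): P = [2, 5, 8] / [3, 7] / [4] / [6];  Q = [1, 3, 7] / [2, 4] / [5] / [6]
  Insert 1 (step 8): P = [1, 5, 8] / [2, 7] / [3] / [4] / [6];  Q = [1, 3, 7] / [2, 4] / [5] / [6] / [8]
Final shape: (3, 2, 1, 1, 1).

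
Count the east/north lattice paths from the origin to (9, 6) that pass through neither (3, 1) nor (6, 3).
Number of paths = 2277

Inclusion–exclusion. Total paths: C(15, 9) = 5005. Through P₁: C(4, 3)·C(11, 6) = 1848. Through P₂: C(9, 6)·C(6, 3) = 1680. Since P₁ is strictly southwest of P₂, a monotone path through both must visit P₁ then P₂; paths through both = C(4, 3)·C(5, 3)·C(6, 3) = 800. Avoid both = 5005 − 1848 − 1680 + 800 = 2277.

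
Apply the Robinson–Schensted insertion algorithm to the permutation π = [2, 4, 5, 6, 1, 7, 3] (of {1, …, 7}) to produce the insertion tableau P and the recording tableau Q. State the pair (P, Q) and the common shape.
P = [1, 3, 5, 6, 7] / [2, 4];  Q = [1, 2, 3, 4, 6] / [5, 7];  common shape = (5, 2)

Row-insert the values π_1, π_2, … into P one at a time, bumping the leftmost entry strictly greater than the inserted value down to the next row. The recording tableau Q records, in position (i, j), the step at which that cell was added to P.
  Insert 2 (step 1): P = [2];  Q = [1]
  Insert 4 (step 2): P = [2, 4];  Q = [1, 2]
  Insert 5 (step 3): P = [2, 4, 5];  Q = [1, 2, 3]
  Insert 6 (step 4): P = [2, 4, 5, 6];  Q = [1, 2, 3, 4]
  Insert 1 (step 5): P = [1, 4, 5, 6] / [2];  Q = [1, 2, 3, 4] / [5]
  Insert 7 (step 6): P = [1, 4, 5, 6, 7] / [2];  Q = [1, 2, 3, 4, 6] / [5]
  Insert 3 (step 7): P = [1, 3, 5, 6, 7] / [2, 4];  Q = [1, 2, 3, 4, 6] / [5, 7]
Final shape: (5, 2).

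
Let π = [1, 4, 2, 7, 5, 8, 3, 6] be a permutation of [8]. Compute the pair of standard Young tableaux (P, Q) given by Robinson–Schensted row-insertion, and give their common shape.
P = [1, 2, 3, 6] / [4, 5, 8] / [7];  Q = [1, 2, 4, 6] / [3, 5, 8] / [7];  common shape = (4, 3, 1)

Row-insert the values π_1, π_2, … into P one at a time, bumping the leftmost entry strictly greater than the inserted value down to the next row. The recording tableau Q records, in position (i, j), the step at which that cell was added to P.
  Insert 1 (step 1): P = [1];  Q = [1]
  Insert 4 (step 2): P = [1, 4];  Q = [1, 2]
  Insert 2 (step 3): P = [1, 2] / [4];  Q = [1, 2] / [3]
  Insert 7 (step 4): P = [1, 2, 7] / [4];  Q = [1, 2, 4] / [3]
  Insert 5 (step 5): P = [1, 2, 5] / [4, 7];  Q = [1, 2, 4] / [3, 5]
  Insert 8 (step 6): P = [1, 2, 5, 8] / [4, 7];  Q = [1, 2, 4, 6] / [3, 5]
  Insert 3 (step 7): P = [1, 2, 3, 8] / [4, 5] / [7];  Q = [1, 2, 4, 6] / [3, 5] / [7]
  Insert 6 (step 8): P = [1, 2, 3, 6] / [4, 5, 8] / [7];  Q = [1, 2, 4, 6] / [3, 5, 8] / [7]
Final shape: (4, 3, 1).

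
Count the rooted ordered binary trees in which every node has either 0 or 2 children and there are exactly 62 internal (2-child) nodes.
C_62 = 24139737743045626825711458546273312

These full binary trees are counted by the Catalan number C_n = (1/(n + 1)) · C(2n, n). For n = 62: C_62 = (1/63) · C(124, 62) = 1520803477811874490019821888415218656/63 = 24139737743045626825711458546273312.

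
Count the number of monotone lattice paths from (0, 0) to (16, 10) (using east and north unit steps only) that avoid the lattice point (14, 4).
Number of paths = 5226055

Total paths from (0, 0) to (16, 10): C(26, 16) = 5311735. Paths through (14, 4): (paths (0, 0) → (14, 4)) × (paths (14, 4) → (16, 10)) = C(18, 14) · C(8, 2) = 3060 · 28 = 85680. Avoidance count = 5311735 − 85680 = 5226055.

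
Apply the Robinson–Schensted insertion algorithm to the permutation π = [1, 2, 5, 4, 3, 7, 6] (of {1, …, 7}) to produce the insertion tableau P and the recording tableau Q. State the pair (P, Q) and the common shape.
P = [1, 2, 3, 6] / [4, 7] / [5];  Q = [1, 2, 3, 6] / [4, 7] / [5];  common shape = (4, 2, 1)

Row-insert the values π_1, π_2, … into P one at a time, bumping the leftmost entry strictly greater than the inserted value down to the next row. The recording tableau Q records, in position (i, j), the step at which that cell was added to P.
  Insert 1 (step 1): P = [1];  Q = [1]
  Insert 2 (step 2): P = [1, 2];  Q = [1, 2]
  Insert 5 (step 3): P = [1, 2, 5];  Q = [1, 2, 3]
  Insert 4 (step 4): P = [1, 2, 4] / [5];  Q = [1, 2, 3] / [4]
  Insert 3 (step 5): P = [1, 2, 3] / [4] / [5];  Q = [1, 2, 3] / [4] / [5]
  Insert 7 (step 6): P = [1, 2, 3, 7] / [4] / [5];  Q = [1, 2, 3, 6] / [4] / [5]
  Insert 6 (step 7): P = [1, 2, 3, 6] / [4, 7] / [5];  Q = [1, 2, 3, 6] / [4, 7] / [5]
Final shape: (4, 2, 1).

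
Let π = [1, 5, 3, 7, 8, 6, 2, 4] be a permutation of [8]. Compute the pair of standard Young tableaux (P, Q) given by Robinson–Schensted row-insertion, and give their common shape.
P = [1, 2, 4, 8] / [3, 6] / [5, 7];  Q = [1, 2, 4, 5] / [3, 6] / [7, 8];  common shape = (4, 2, 2)

Row-insert the values π_1, π_2, … into P one at a time, bumping the leftmost entry strictly greater than the inserted value down to the next row. The recording tableau Q records, in position (i, j), the step at which that cell was added to P.
  Insert 1 (step 1): P = [1];  Q = [1]
  Insert 5 (step 2): P = [1, 5];  Q = [1, 2]
  Insert 3 (step 3): P = [1, 3] / [5];  Q = [1, 2] / [3]
  Insert 7 (step 4): P = [1, 3, 7] / [5];  Q = [1, 2, 4] / [3]
  Insert 8 (step 5): P = [1, 3, 7, 8] / [5];  Q = [1, 2, 4, 5] / [3]
  Insert 6 (step 6): P = [1, 3, 6, 8] / [5, 7];  Q = [1, 2, 4, 5] / [3, 6]
  Insert 2 (step 7): P = [1, 2, 6, 8] / [3, 7] / [5];  Q = [1, 2, 4, 5] / [3, 6] / [7]
  Insert 4 (step 8): P = [1, 2, 4, 8] / [3, 6] / [5, 7];  Q = [1, 2, 4, 5] / [3, 6] / [7, 8]
Final shape: (4, 2, 2).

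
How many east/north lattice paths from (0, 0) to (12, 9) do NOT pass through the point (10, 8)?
Number of paths = 162656

Total paths from (0, 0) to (12, 9): C(21, 12) = 293930. Paths through (10, 8): (paths (0, 0) → (10, 8)) × (paths (10, 8) → (12, 9)) = C(18, 10) · C(3, 2) = 43758 · 3 = 131274. Avoidance count = 293930 − 131274 = 162656.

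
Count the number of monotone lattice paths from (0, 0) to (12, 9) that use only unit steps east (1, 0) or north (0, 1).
Number of paths = 293930

A monotone lattice path from (0, 0) to (12, 9) consists of 12 east steps and 9 north steps in some order, so it is determined by which 12 of the 21 steps are east. The count is C(21, 12) = 293930.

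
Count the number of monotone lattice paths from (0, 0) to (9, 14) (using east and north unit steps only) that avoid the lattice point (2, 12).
Number of paths = 813914

Total paths from (0, 0) to (9, 14): C(23, 9) = 817190. Paths through (2, 12): (paths (0, 0) → (2, 12)) × (paths (2, 12) → (9, 14)) = C(14, 2) · C(9, 7) = 91 · 36 = 3276. Avoidance count = 817190 − 3276 = 813914.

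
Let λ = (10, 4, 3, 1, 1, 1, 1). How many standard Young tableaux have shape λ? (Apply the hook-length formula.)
# SYT of shape (10, 4, 3, 1, 1, 1, 1) = 138881925

Hook-length formula: f^λ = n! / Π hook(c), product over all cells c of the Young diagram. For λ = (10, 4, 3, 1, 1, 1, 1), n = 21 boxes. Hook lengths by row (left-to-right, top-to-bottom): [16, 11, 10, 8, 6, 5, 4, 3, 2, 1]; [9, 4, 3, 1]; [7, 2, 1]; [4]; [3]; [2]; [1]. Product of hooks = 367873228800. So f^λ = 21! / 367873228800 = 51090942171709440000 / 367873228800 = 138881925.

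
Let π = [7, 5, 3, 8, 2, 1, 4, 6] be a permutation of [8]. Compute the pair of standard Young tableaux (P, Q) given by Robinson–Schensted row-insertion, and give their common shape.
P = [1, 4, 6] / [2, 8] / [3] / [5] / [7];  Q = [1, 4, 8] / [2, 7] / [3] / [5] / [6];  common shape = (3, 2, 1, 1, 1)

Row-insert the values π_1, π_2, … into P one at a time, bumping the leftmost entry strictly greater than the inserted value down to the next row. The recording tableau Q records, in position (i, j), the step at which that cell was added to P.
  Insert 7 (step 1): P = [7];  Q = [1]
  Insert 5 (step 2): P = [5] / [7];  Q = [1] / [2]
  Insert 3 (step 3): P = [3] / [5] / [7];  Q = [1] / [2] / [3]
  Insert 8 (step 4): P = [3, 8] / [5] / [7];  Q = [1, 4] / [2] / [3]
  Insert 2 (step 5): P = [2, 8] / [3] / [5] / [7];  Q = [1, 4] / [2] / [3] / [5]
  Insert 1 (step 6): P = [1, 8] / [2] / [3] / [5] / [7];  Q = [1, 4] / [2] / [3] / [5] / [6]
  Insert 4 (step 7): P = [1, 4] / [2, 8] / [3] / [5] / [7];  Q = [1, 4] / [2, 7] / [3] / [5] / [6]
  Insert 6 (step 8): P = [1, 4, 6] / [2, 8] / [3] / [5] / [7];  Q = [1, 4, 8] / [2, 7] / [3] / [5] / [6]
Final shape: (3, 2, 1, 1, 1).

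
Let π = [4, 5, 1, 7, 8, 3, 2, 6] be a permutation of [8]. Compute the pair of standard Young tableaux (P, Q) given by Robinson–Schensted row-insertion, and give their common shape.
P = [1, 2, 6, 8] / [3, 5, 7] / [4];  Q = [1, 2, 4, 5] / [3, 6, 8] / [7];  common shape = (4, 3, 1)

Row-insert the values π_1, π_2, … into P one at a time, bumping the leftmost entry strictly greater than the inserted value down to the next row. The recording tableau Q records, in position (i, j), the step at which that cell was added to P.
  Insert 4 (step 1): P = [4];  Q = [1]
  Insert 5 (step 2): P = [4, 5];  Q = [1, 2]
  Insert 1 (step 3): P = [1, 5] / [4];  Q = [1, 2] / [3]
  Insert 7 (step 4): P = [1, 5, 7] / [4];  Q = [1, 2, 4] / [3]
  Insert 8 (step 5): P = [1, 5, 7, 8] / [4];  Q = [1, 2, 4, 5] / [3]
  Insert 3 (step 6): P = [1, 3, 7, 8] / [4, 5];  Q = [1, 2, 4, 5] / [3, 6]
  Insert 2 (step 7): P = [1, 2, 7, 8] / [3, 5] / [4];  Q = [1, 2, 4, 5] / [3, 6] / [7]
  Insert 6 (step 8): P = [1, 2, 6, 8] / [3, 5, 7] / [4];  Q = [1, 2, 4, 5] / [3, 6, 8] / [7]
Final shape: (4, 3, 1).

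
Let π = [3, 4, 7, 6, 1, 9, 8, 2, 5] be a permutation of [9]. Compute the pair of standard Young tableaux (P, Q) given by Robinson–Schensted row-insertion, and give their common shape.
P = [1, 2, 5, 8] / [3, 4, 6] / [7, 9];  Q = [1, 2, 3, 6] / [4, 7, 9] / [5, 8];  common shape = (4, 3, 2)

Row-insert the values π_1, π_2, … into P one at a time, bumping the leftmost entry strictly greater than the inserted value down to the next row. The recording tableau Q records, in position (i, j), the step at which that cell was added to P.
  Insert 3 (step 1): P = [3];  Q = [1]
  Insert 4 (step 2): P = [3, 4];  Q = [1, 2]
  Insert 7 (step 3): P = [3, 4, 7];  Q = [1, 2, 3]
  Insert 6 (step 4): P = [3, 4, 6] / [7];  Q = [1, 2, 3] / [4]
  Insert 1 (step 5): P = [1, 4, 6] / [3] / [7];  Q = [1, 2, 3] / [4] / [5]
  Insert 9 (step 6): P = [1, 4, 6, 9] / [3] / [7];  Q = [1, 2, 3, 6] / [4] / [5]
  Insert 8 (step 7): P = [1, 4, 6, 8] / [3, 9] / [7];  Q = [1, 2, 3, 6] / [4, 7] / [5]
  Insert 2 (step 8): P = [1, 2, 6, 8] / [3, 4] / [7, 9];  Q = [1, 2, 3, 6] / [4, 7] / [5, 8]
  Insert 5 (step 9): P = [1, 2, 5, 8] / [3, 4, 6] / [7, 9];  Q = [1, 2, 3, 6] / [4, 7, 9] / [5, 8]
Final shape: (4, 3, 2).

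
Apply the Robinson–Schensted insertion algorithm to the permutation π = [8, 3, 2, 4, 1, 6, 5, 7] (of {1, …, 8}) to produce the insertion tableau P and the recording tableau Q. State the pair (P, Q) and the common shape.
P = [1, 4, 5, 7] / [2, 6] / [3] / [8];  Q = [1, 4, 6, 8] / [2, 7] / [3] / [5];  common shape = (4, 2, 1, 1)

Row-insert the values π_1, π_2, … into P one at a time, bumping the leftmost entry strictly greater than the inserted value down to the next row. The recording tableau Q records, in position (i, j), the step at which that cell was added to P.
  Insert 8 (step 1): P = [8];  Q = [1]
  Insert 3 (step 2): P = [3] / [8];  Q = [1] / [2]
  Insert 2 (step 3): P = [2] / [3] / [8];  Q = [1] / [2] / [3]
  Insert 4 (step 4): P = [2, 4] / [3] / [8];  Q = [1, 4] / [2] / [3]
  Insert 1 (step 5): P = [1, 4] / [2] / [3] / [8];  Q = [1, 4] / [2] / [3] / [5]
  Insert 6 (step 6): P = [1, 4, 6] / [2] / [3] / [8];  Q = [1, 4, 6] / [2] / [3] / [5]
  Insert 5 (step 7): P = [1, 4, 5] / [2, 6] / [3] / [8];  Q = [1, 4, 6] / [2, 7] / [3] / [5]
  Insert 7 (step 8): P = [1, 4, 5, 7] / [2, 6] / [3] / [8];  Q = [1, 4, 6, 8] / [2, 7] / [3] / [5]
Final shape: (4, 2, 1, 1).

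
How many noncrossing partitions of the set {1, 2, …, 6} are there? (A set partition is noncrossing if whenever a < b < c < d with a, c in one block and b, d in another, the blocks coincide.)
C_6 = 132

These noncrossing partitions are counted by the Catalan number C_n = (1/(n + 1)) · C(2n, n). For n = 6: C_6 = (1/7) · C(12, 6) = 924/7 = 132.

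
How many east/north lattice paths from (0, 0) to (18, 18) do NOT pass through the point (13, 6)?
Number of paths = 8907242484

Total paths from (0, 0) to (18, 18): C(36, 18) = 9075135300. Paths through (13, 6): (paths (0, 0) → (13, 6)) × (paths (13, 6) → (18, 18)) = C(19, 13) · C(17, 5) = 27132 · 6188 = 167892816. Avoidance count = 9075135300 − 167892816 = 8907242484.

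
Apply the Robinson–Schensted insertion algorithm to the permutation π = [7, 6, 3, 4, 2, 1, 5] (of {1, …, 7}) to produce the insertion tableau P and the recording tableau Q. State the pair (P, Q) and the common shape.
P = [1, 4, 5] / [2] / [3] / [6] / [7];  Q = [1, 4, 7] / [2] / [3] / [5] / [6];  common shape = (3, 1, 1, 1, 1)

Row-insert the values π_1, π_2, … into P one at a time, bumping the leftmost entry strictly greater than the inserted value down to the next row. The recording tableau Q records, in position (i, j), the step at which that cell was added to P.
  Insert 7 (step 1): P = [7];  Q = [1]
  Insert 6 (step 2): P = [6] / [7];  Q = [1] / [2]
  Insert 3 (step 3): P = [3] / [6] / [7];  Q = [1] / [2] / [3]
  Insert 4 (step 4): P = [3, 4] / [6] / [7];  Q = [1, 4] / [2] / [3]
  Insert 2 (step 5): P = [2, 4] / [3] / [6] / [7];  Q = [1, 4] / [2] / [3] / [5]
  Insert 1 (step 6): P = [1, 4] / [2] / [3] / [6] / [7];  Q = [1, 4] / [2] / [3] / [5] / [6]
  Insert 5 (step 7): P = [1, 4, 5] / [2] / [3] / [6] / [7];  Q = [1, 4, 7] / [2] / [3] / [5] / [6]
Final shape: (3, 1, 1, 1, 1).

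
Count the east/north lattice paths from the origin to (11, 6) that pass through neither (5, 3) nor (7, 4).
Number of paths = 5242

Inclusion–exclusion. Total paths: C(17, 11) = 12376. Through P₁: C(8, 5)·C(9, 6) = 4704. Through P₂: C(11, 7)·C(6, 4) = 4950. Since P₁ is strictly southwest of P₂, a monotone path through both must visit P₁ then P₂; paths through both = C(8, 5)·C(3, 2)·C(6, 4) = 2520. Avoid both = 12376 − 4704 − 4950 + 2520 = 5242.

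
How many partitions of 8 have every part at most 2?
p(8, parts ≤ 2) = 5

Partitions of 8 with all parts ≤ 2: 2+2+2+2, 2+2+2+1+1, 2+2+1+1+1+1, 2+1+1+1+1+1+1, 1+1+1+1+1+1+1+1. Count = 5.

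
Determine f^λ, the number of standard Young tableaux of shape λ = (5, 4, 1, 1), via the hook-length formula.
# SYT of shape (5, 4, 1, 1) = 1155

Hook-length formula: f^λ = n! / Π hook(c), product over all cells c of the Young diagram. For λ = (5, 4, 1, 1), n = 11 boxes. Hook lengths by row (left-to-right, top-to-bottom): [8, 5, 4, 3, 1]; [6, 3, 2, 1]; [2]; [1]. Product of hooks = 34560. So f^λ = 11! / 34560 = 39916800 / 34560 = 1155.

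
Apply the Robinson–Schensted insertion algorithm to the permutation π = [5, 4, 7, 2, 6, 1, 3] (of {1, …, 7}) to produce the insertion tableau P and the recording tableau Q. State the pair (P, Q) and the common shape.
P = [1, 3] / [2, 6] / [4, 7] / [5];  Q = [1, 3] / [2, 5] / [4, 7] / [6];  common shape = (2, 2, 2, 1)

Row-insert the values π_1, π_2, … into P one at a time, bumping the leftmost entry strictly greater than the inserted value down to the next row. The recording tableau Q records, in position (i, j), the step at which that cell was added to P.
  Insert 5 (step 1): P = [5];  Q = [1]
  Insert 4 (step 2): P = [4] / [5];  Q = [1] / [2]
  Insert 7 (step 3): P = [4, 7] / [5];  Q = [1, 3] / [2]
  Insert 2 (step 4): P = [2, 7] / [4] / [5];  Q = [1, 3] / [2] / [4]
  Insert 6 (step 5): P = [2, 6] / [4, 7] / [5];  Q = [1, 3] / [2, 5] / [4]
  Insert 1 (step 6): P = [1, 6] / [2, 7] / [4] / [5];  Q = [1, 3] / [2, 5] / [4] / [6]
  Insert 3 (step 7): P = [1, 3] / [2, 6] / [4, 7] / [5];  Q = [1, 3] / [2, 5] / [4, 7] / [6]
Final shape: (2, 2, 2, 1).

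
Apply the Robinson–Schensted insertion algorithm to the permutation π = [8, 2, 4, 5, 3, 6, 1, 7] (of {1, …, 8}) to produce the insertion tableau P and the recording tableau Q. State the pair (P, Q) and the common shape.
P = [1, 3, 5, 6, 7] / [2] / [4] / [8];  Q = [1, 3, 4, 6, 8] / [2] / [5] / [7];  common shape = (5, 1, 1, 1)

Row-insert the values π_1, π_2, … into P one at a time, bumping the leftmost entry strictly greater than the inserted value down to the next row. The recording tableau Q records, in position (i, j), the step at which that cell was added to P.
  Insert 8 (step 1): P = [8];  Q = [1]
  Insert 2 (step 2): P = [2] / [8];  Q = [1] / [2]
  Insert 4 (step 3): P = [2, 4] / [8];  Q = [1, 3] / [2]
  Insert 5 (step 4): P = [2, 4, 5] / [8];  Q = [1, 3, 4] / [2]
  Insert 3 (step 5): P = [2, 3, 5] / [4] / [8];  Q = [1, 3, 4] / [2] / [5]
  Insert 6 (step 6): P = [2, 3, 5, 6] / [4] / [8];  Q = [1, 3, 4, 6] / [2] / [5]
  Insert 1 (step 7): P = [1, 3, 5, 6] / [2] / [4] / [8];  Q = [1, 3, 4, 6] / [2] / [5] / [7]
  Insert 7 (step 8): P = [1, 3, 5, 6, 7] / [2] / [4] / [8];  Q = [1, 3, 4, 6, 8] / [2] / [5] / [7]
Final shape: (5, 1, 1, 1).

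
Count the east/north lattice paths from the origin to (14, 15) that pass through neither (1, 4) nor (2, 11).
Number of paths = 65008880

Inclusion–exclusion. Total paths: C(29, 14) = 77558760. Through P₁: C(5, 1)·C(24, 13) = 12480720. Through P₂: C(13, 2)·C(16, 12) = 141960. Since P₁ is strictly southwest of P₂, a monotone path through both must visit P₁ then P₂; paths through both = C(5, 1)·C(8, 1)·C(16, 12) = 72800. Avoid both = 77558760 − 12480720 − 141960 + 72800 = 65008880.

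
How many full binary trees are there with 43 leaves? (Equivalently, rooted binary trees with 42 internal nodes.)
C_42 = 39044429911904443959240

These full binary trees are counted by the Catalan number C_n = (1/(n + 1)) · C(2n, n). For n = 42: C_42 = (1/43) · C(84, 42) = 1678910486211891090247320/43 = 39044429911904443959240.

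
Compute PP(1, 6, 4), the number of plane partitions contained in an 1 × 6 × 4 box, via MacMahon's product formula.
PP(1, 6, 4) = 210

Evaluate the triple product over i = 1..1, j = 1..6, k = 1..4. The factors are (2/1) · (3/2) · (4/3) · (5/4) · (3/2) · (4/3) · (5/4) · (6/5) · … (24 factors total). The numerators and denominators telescope so the product is an integer; carrying out the multiplication exactly gives PP(1, 6, 4) = 210.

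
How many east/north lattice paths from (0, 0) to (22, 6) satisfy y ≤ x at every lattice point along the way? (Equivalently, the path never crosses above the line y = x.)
Number of paths = 278460

By the reflection principle (André's argument), the number of monotone paths to (22, 6) with n ≤ m that never go above y = x is C(28, 22) − C(28, 23) = 376740 − 98280 = 278460.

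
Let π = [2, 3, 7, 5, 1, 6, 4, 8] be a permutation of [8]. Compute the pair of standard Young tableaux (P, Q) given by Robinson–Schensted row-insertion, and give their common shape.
P = [1, 3, 4, 6, 8] / [2, 5] / [7];  Q = [1, 2, 3, 6, 8] / [4, 7] / [5];  common shape = (5, 2, 1)

Row-insert the values π_1, π_2, … into P one at a time, bumping the leftmost entry strictly greater than the inserted value down to the next row. The recording tableau Q records, in position (i, j), the step at which that cell was added to P.
  Insert 2 (step 1): P = [2];  Q = [1]
  Insert 3 (step 2): P = [2, 3];  Q = [1, 2]
  Insert 7 (step 3): P = [2, 3, 7];  Q = [1, 2, 3]
  Insert 5 (step 4): P = [2, 3, 5] / [7];  Q = [1, 2, 3] / [4]
  Insert 1 (step 5): P = [1, 3, 5] / [2] / [7];  Q = [1, 2, 3] / [4] / [5]
  Insert 6 (step 6): P = [1, 3, 5, 6] / [2] / [7];  Q = [1, 2, 3, 6] / [4] / [5]
  Insert 4 (step 7): P = [1, 3, 4, 6] / [2, 5] / [7];  Q = [1, 2, 3, 6] / [4, 7] / [5]
  Insert 8 (step 8): P = [1, 3, 4, 6, 8] / [2, 5] / [7];  Q = [1, 2, 3, 6, 8] / [4, 7] / [5]
Final shape: (5, 2, 1).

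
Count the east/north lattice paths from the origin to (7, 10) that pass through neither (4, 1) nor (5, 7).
Number of paths = 10778

Inclusion–exclusion. Total paths: C(17, 7) = 19448. Through P₁: C(5, 4)·C(12, 3) = 1100. Through P₂: C(12, 5)·C(5, 2) = 7920. Since P₁ is strictly southwest of P₂, a monotone path through both must visit P₁ then P₂; paths through both = C(5, 4)·C(7, 1)·C(5, 2) = 350. Avoid both = 19448 − 1100 − 7920 + 350 = 10778.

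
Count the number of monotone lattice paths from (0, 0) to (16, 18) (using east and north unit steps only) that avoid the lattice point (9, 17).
Number of paths = 2178965030

Total paths from (0, 0) to (16, 18): C(34, 16) = 2203961430. Paths through (9, 17): (paths (0, 0) → (9, 17)) × (paths (9, 17) → (16, 18)) = C(26, 9) · C(8, 7) = 3124550 · 8 = 24996400. Avoidance count = 2203961430 − 24996400 = 2178965030.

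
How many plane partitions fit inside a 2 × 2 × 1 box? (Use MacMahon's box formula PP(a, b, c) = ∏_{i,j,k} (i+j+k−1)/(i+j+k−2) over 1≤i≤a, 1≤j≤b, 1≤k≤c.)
PP(2, 2, 1) = 6

Evaluate the triple product over i = 1..2, j = 1..2, k = 1..1. The factors are (2/1) · (3/2) · (3/2) · (4/3). The numerators and denominators telescope so the product is an integer; carrying out the multiplication exactly gives PP(2, 2, 1) = 6.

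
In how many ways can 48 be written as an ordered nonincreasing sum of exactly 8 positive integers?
p(48, 8 parts) = 9749

Partitions of n into exactly k parts are in bijection with partitions of n − k into at most k parts (subtract 1 from each part). So p(48, exactly 8) = p(40, parts ≤ 8). Computing via the recurrence p(m, j) = p(m, j−1) + p(m−j, j) gives 9749.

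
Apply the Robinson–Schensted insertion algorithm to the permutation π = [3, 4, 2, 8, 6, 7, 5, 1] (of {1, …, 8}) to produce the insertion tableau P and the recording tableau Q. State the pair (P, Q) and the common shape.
P = [1, 4, 5, 7] / [2, 6] / [3] / [8];  Q = [1, 2, 4, 6] / [3, 5] / [7] / [8];  common shape = (4, 2, 1, 1)

Row-insert the values π_1, π_2, … into P one at a time, bumping the leftmost entry strictly greater than the inserted value down to the next row. The recording tableau Q records, in position (i, j), the step at which that cell was added to P.
  Insert 3 (step 1): P = [3];  Q = [1]
  Insert 4 (step 2): P = [3, 4];  Q = [1, 2]
  Insert 2 (step 3): P = [2, 4] / [3];  Q = [1, 2] / [3]
  Insert 8 (step 4): P = [2, 4, 8] / [3];  Q = [1, 2, 4] / [3]
  Insert 6 (step 5): P = [2, 4, 6] / [3, 8];  Q = [1, 2, 4] / [3, 5]
  Insert 7 (step 6): P = [2, 4, 6, 7] / [3, 8];  Q = [1, 2, 4, 6] / [3, 5]
  Insert 5 (step 7): P = [2, 4, 5, 7] / [3, 6] / [8];  Q = [1, 2, 4, 6] / [3, 5] / [7]
  Insert 1 (step 8): P = [1, 4, 5, 7] / [2, 6] / [3] / [8];  Q = [1, 2, 4, 6] / [3, 5] / [7] / [8]
Final shape: (4, 2, 1, 1).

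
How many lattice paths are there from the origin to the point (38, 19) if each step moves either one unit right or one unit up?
Number of paths = 636983969321700

A monotone lattice path from (0, 0) to (38, 19) consists of 38 east steps and 19 north steps in some order, so it is determined by which 38 of the 57 steps are east. The count is C(57, 38) = 636983969321700.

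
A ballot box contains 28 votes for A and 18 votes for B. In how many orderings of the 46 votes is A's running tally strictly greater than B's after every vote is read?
Strict-lead orderings = 612815891050

Total orderings of the 46 votes with 28 for A: C(46, 28) = 2818953098830. By the Bertrand ballot formula (Cycle Lemma / reflection principle), the number of orderings in which A is strictly ahead of B throughout is (p − q)/(p + q) · C(p + q, p) = (28 − 18)/(28 + 18) · 2818953098830 = 612815891050.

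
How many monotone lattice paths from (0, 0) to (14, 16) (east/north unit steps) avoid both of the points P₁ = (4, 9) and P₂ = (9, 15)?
Number of paths = 125654311

Inclusion–exclusion. Total paths: C(30, 14) = 145422675. Through P₁: C(13, 4)·C(17, 10) = 13905320. Through P₂: C(24, 9)·C(6, 5) = 7845024. Since P₁ is strictly southwest of P₂, a monotone path through both must visit P₁ then P₂; paths through both = C(13, 4)·C(11, 5)·C(6, 5) = 1981980. Avoid both = 145422675 − 13905320 − 7845024 + 1981980 = 125654311.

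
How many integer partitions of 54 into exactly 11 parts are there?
p(54, 11 parts) = 31316

Partitions of n into exactly k parts are in bijection with partitions of n − k into at most k parts (subtract 1 from each part). So p(54, exactly 11) = p(43, parts ≤ 11). Computing via the recurrence p(m, j) = p(m, j−1) + p(m−j, j) gives 31316.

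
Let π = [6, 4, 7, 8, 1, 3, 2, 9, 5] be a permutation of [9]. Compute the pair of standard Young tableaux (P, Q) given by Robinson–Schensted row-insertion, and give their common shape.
P = [1, 2, 5, 9] / [3, 7, 8] / [4] / [6];  Q = [1, 3, 4, 8] / [2, 6, 9] / [5] / [7];  common shape = (4, 3, 1, 1)

Row-insert the values π_1, π_2, … into P one at a time, bumping the leftmost entry strictly greater than the inserted value down to the next row. The recording tableau Q records, in position (i, j), the step at which that cell was added to P.
  Insert 6 (step 1): P = [6];  Q = [1]
  Insert 4 (step 2): P = [4] / [6];  Q = [1] / [2]
  Insert 7 (step 3): P = [4, 7] / [6];  Q = [1, 3] / [2]
  Insert 8 (step 4): P = [4, 7, 8] / [6];  Q = [1, 3, 4] / [2]
  Insert 1 (step 5): P = [1, 7, 8] / [4] / [6];  Q = [1, 3, 4] / [2] / [5]
  Insert 3 (step 6): P = [1, 3, 8] / [4, 7] / [6];  Q = [1, 3, 4] / [2, 6] / [5]
  Insert 2 (step 7): P = [1, 2, 8] / [3, 7] / [4] / [6];  Q = [1, 3, 4] / [2, 6] / [5] / [7]
  Insert 9 (step 8): P = [1, 2, 8, 9] / [3, 7] / [4] / [6];  Q = [1, 3, 4, 8] / [2, 6] / [5] / [7]
  Insert 5 (step 9): P = [1, 2, 5, 9] / [3, 7, 8] / [4] / [6];  Q = [1, 3, 4, 8] / [2, 6, 9] / [5] / [7]
Final shape: (4, 3, 1, 1).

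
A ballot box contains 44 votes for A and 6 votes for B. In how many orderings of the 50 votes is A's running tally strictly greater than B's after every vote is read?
Strict-lead orderings = 12076932

Total orderings of the 50 votes with 44 for A: C(50, 44) = 15890700. By the Bertrand ballot formula (Cycle Lemma / reflection principle), the number of orderings in which A is strictly ahead of B throughout is (p − q)/(p + q) · C(p + q, p) = (44 − 6)/(44 + 6) · 15890700 = 12076932.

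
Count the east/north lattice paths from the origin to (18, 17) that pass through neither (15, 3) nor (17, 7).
Number of paths = 4533340266

Inclusion–exclusion. Total paths: C(35, 18) = 4537567650. Through P₁: C(18, 15)·C(17, 3) = 554880. Through P₂: C(24, 17)·C(11, 1) = 3807144. Since P₁ is strictly southwest of P₂, a monotone path through both must visit P₁ then P₂; paths through both = C(18, 15)·C(6, 2)·C(11, 1) = 134640. Avoid both = 4537567650 − 554880 − 3807144 + 134640 = 4533340266.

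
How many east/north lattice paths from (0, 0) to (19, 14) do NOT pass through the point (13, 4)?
Number of paths = 799750160

Total paths from (0, 0) to (19, 14): C(33, 19) = 818809200. Paths through (13, 4): (paths (0, 0) → (13, 4)) × (paths (13, 4) → (19, 14)) = C(17, 13) · C(16, 6) = 2380 · 8008 = 19059040. Avoidance count = 818809200 − 19059040 = 799750160.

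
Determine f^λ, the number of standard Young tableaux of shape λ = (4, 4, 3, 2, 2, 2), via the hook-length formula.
# SYT of shape (4, 4, 3, 2, 2, 2) = 850850

Hook-length formula: f^λ = n! / Π hook(c), product over all cells c of the Young diagram. For λ = (4, 4, 3, 2, 2, 2), n = 17 boxes. Hook lengths by row (left-to-right, top-to-bottom): [9, 8, 4, 2]; [8, 7, 3, 1]; [6, 5, 1]; [4, 3]; [3, 2]; [2, 1]. Product of hooks = 418037760. So f^λ = 17! / 418037760 = 355687428096000 / 418037760 = 850850.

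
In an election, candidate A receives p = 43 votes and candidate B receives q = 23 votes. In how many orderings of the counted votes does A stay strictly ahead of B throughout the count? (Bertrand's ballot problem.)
Strict-lead orderings = 105613430714064000

Total orderings of the 66 votes with 43 for A: C(66, 43) = 348524321356411200. By the Bertrand ballot formula (Cycle Lemma / reflection principle), the number of orderings in which A is strictly ahead of B throughout is (p − q)/(p + q) · C(p + q, p) = (43 − 23)/(43 + 23) · 348524321356411200 = 105613430714064000.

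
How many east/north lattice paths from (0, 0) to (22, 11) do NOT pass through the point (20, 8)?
Number of paths = 162455670

Total paths from (0, 0) to (22, 11): C(33, 22) = 193536720. Paths through (20, 8): (paths (0, 0) → (20, 8)) × (paths (20, 8) → (22, 11)) = C(28, 20) · C(5, 2) = 3108105 · 10 = 31081050. Avoidance count = 193536720 − 31081050 = 162455670.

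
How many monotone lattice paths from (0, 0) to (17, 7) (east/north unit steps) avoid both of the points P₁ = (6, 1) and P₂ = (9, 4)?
Number of paths = 164597

Inclusion–exclusion. Total paths: C(24, 17) = 346104. Through P₁: C(7, 6)·C(17, 11) = 86632. Through P₂: C(13, 9)·C(11, 8) = 117975. Since P₁ is strictly southwest of P₂, a monotone path through both must visit P₁ then P₂; paths through both = C(7, 6)·C(6, 3)·C(11, 8) = 23100. Avoid both = 346104 − 86632 − 117975 + 23100 = 164597.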